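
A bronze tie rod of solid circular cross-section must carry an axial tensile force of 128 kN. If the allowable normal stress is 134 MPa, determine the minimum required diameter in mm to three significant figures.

34.9 mm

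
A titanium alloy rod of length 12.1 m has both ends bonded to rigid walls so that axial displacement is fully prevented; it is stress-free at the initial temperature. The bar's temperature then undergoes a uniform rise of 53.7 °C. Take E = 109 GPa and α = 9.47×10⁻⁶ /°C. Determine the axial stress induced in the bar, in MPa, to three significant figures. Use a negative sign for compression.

-55.4 MPa

Free thermal expansion αLΔT = 9.47e-6 · 12100 · 53.7 = 6.153 mm.
The walls impose strain ε = −(6.153)/12100 = -5.0854e-04; σ = Eε = 109000 · -5.0854e-04 = -55.43 MPa.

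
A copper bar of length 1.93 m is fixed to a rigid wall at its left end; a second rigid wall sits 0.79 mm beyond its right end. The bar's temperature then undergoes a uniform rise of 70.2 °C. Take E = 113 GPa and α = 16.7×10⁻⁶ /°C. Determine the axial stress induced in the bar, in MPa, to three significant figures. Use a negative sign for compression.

Free thermal expansion αLΔT = 16.7e-6 · 1930 · 70.2 = 2.263 mm.
The walls engage after the gap closes; constrained expansion = 2.263 − 0.79 = 1.473 mm.
The walls impose strain ε = −(1.473)/1930 = -7.6301e-04; σ = Eε = 113000 · -7.6301e-04 = -86.22 MPa.

-86.2 MPa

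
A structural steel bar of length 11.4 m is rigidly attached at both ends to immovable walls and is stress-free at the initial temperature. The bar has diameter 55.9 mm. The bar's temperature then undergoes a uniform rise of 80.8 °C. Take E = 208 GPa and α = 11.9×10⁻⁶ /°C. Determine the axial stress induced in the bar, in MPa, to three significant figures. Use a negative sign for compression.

-200 MPa

Free thermal expansion αLΔT = 11.9e-6 · 11400 · 80.8 = 10.96 mm.
The walls impose strain ε = −(10.96)/11400 = -9.6152e-04; σ = Eε = 208000 · -9.6152e-04 = -200 MPa.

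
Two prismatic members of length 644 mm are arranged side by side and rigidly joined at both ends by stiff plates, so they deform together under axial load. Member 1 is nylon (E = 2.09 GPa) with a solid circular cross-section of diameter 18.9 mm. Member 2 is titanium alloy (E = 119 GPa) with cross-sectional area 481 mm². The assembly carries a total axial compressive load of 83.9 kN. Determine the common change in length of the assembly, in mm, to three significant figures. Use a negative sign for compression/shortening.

-0.934 mm

A_1 = 280.6 mm².
Equal strain + equilibrium ⇒ each member carries load in proportion to AE: A₁E₁ = 586400 N, A₂E₂ = 57240000 N, ΣAE = 57830000 N.
δ = PL/ΣAE = -83900·644/57830000 = -0.9344 mm.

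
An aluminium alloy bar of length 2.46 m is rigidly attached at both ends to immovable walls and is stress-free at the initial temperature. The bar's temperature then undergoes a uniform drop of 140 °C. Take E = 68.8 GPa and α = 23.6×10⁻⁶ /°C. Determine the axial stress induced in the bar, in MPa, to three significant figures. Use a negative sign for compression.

227 MPa

Free thermal expansion αLΔT = 23.6e-6 · 2460 · -140 = -8.128 mm.
The walls impose strain ε = −(-8.128)/2460 = 3.3040e-03; σ = Eε = 68800 · 3.3040e-03 = 227.3 MPa.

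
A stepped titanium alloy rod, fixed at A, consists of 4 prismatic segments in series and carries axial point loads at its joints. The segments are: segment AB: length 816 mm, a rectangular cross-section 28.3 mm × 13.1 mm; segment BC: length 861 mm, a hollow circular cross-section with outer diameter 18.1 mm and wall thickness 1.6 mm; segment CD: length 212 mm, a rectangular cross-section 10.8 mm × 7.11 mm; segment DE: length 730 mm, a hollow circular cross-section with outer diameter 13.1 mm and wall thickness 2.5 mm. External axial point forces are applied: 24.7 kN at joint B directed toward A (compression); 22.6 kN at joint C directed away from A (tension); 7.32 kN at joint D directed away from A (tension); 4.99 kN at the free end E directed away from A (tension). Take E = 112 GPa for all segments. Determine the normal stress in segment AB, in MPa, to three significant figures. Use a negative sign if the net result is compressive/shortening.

Internal axial forces (sectioning from the free end, tension +): N_DE = 4.99 kN, N_CD = 12.31 kN, N_BC = 34.91 kN, N_AB = 10.21 kN.
A_AB = 370.7 mm².
σ_AB = N_AB/A_AB = 10210/370.7 = 27.54 MPa.

27.5 MPa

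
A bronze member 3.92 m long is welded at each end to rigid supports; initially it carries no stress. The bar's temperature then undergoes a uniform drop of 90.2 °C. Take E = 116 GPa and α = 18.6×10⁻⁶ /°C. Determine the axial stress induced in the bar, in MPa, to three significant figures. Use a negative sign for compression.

195 MPa

Free thermal expansion αLΔT = 18.6e-6 · 3920 · -90.2 = -6.577 mm.
The walls impose strain ε = −(-6.577)/3920 = 1.6777e-03; σ = Eε = 116000 · 1.6777e-03 = 194.6 MPa.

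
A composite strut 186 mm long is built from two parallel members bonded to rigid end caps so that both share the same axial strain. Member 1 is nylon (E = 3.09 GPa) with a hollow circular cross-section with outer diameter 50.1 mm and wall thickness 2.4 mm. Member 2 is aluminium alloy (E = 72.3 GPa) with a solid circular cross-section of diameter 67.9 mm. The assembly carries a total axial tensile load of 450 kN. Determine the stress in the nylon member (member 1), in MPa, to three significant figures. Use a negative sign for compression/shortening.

5.29 MPa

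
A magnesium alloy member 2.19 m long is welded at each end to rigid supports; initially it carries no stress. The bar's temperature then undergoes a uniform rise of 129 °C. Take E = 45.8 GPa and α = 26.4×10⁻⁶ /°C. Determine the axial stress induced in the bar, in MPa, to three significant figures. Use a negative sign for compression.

-156 MPa

Free thermal expansion αLΔT = 26.4e-6 · 2190 · 129 = 7.458 mm.
The walls impose strain ε = −(7.458)/2190 = -3.4056e-03; σ = Eε = 45800 · -3.4056e-03 = -156 MPa.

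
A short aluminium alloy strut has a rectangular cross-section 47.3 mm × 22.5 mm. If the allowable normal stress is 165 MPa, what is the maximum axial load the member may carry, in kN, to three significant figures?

176 kN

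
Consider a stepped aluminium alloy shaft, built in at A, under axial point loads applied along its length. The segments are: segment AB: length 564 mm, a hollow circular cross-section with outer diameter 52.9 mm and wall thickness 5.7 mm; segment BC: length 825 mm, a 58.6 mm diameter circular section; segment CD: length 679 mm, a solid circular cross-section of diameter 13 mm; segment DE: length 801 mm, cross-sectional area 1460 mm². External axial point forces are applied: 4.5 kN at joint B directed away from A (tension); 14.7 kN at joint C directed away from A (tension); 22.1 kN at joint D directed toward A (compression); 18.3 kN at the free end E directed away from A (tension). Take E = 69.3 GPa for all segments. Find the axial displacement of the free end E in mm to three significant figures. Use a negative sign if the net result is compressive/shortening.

Internal axial forces (sectioning from the free end, tension +): N_DE = 18.3 kN, N_CD = -3.8 kN, N_BC = 10.9 kN, N_AB = 15.4 kN.
A_AB = 845.2 mm².
A_BC = 2697 mm².
A_CD = 132.7 mm².
δ_AB = 15400·564/(845.2·69300) = 0.1483 mm
δ_BC = 10900·825/(2697·69300) = 0.04811 mm
δ_CD = -3800·679/(132.7·69300) = -0.2805 mm
δ_DE = 18300·801/(1460·69300) = 0.1449 mm
δ = Σδ_i = 0.06077 mm.

0.0608 mm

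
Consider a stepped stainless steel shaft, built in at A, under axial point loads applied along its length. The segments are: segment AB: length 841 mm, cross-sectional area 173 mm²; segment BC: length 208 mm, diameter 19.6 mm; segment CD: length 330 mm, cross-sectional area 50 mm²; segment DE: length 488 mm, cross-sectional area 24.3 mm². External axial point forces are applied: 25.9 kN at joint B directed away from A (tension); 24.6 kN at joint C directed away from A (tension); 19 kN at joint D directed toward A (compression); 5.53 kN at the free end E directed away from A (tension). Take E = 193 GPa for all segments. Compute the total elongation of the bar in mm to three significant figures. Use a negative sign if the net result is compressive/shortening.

1.09 mm

Internal axial forces (sectioning from the free end, tension +): N_DE = 5.53 kN, N_CD = -13.47 kN, N_BC = 11.13 kN, N_AB = 37.03 kN.
A_BC = 301.7 mm².
δ_AB = 37030·841/(173·193000) = 0.9327 mm
δ_BC = 11130·208/(301.7·193000) = 0.03976 mm
δ_CD = -13470·330/(50·193000) = -0.4606 mm
δ_DE = 5530·488/(24.3·193000) = 0.5754 mm
δ = Σδ_i = 1.087 mm.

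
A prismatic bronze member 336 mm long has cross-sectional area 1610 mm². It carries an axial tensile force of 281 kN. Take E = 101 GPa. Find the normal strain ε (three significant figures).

0.00173

σ = N/A = 174.5 MPa; ε = σ/E = 174.5/101000 = 1.728e-03.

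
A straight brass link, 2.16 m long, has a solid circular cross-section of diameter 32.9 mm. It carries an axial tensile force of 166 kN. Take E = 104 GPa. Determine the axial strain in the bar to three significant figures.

A = 850.1 mm².
σ = N/A = 195.3 MPa; ε = σ/E = 195.3/104000 = 1.878e-03.

0.00188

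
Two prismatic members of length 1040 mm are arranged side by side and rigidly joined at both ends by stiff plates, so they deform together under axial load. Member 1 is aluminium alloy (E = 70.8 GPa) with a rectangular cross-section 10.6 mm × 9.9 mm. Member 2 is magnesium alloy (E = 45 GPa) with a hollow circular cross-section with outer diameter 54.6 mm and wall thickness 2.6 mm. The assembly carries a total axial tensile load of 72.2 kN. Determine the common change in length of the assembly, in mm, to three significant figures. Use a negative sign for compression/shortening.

2.83 mm

A_1 = 104.9 mm².
A_2 = 424.7 mm².
Equal strain + equilibrium ⇒ each member carries load in proportion to AE: A₁E₁ = 7430000 N, A₂E₂ = 19110000 N, ΣAE = 26540000 N.
δ = PL/ΣAE = 72200·1040/26540000 = 2.829 mm.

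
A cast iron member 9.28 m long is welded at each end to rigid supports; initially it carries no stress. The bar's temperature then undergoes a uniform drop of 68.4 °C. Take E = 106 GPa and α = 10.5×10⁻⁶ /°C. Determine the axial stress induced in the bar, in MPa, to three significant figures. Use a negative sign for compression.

76.1 MPa

Free thermal expansion αLΔT = 10.5e-6 · 9280 · -68.4 = -6.665 mm.
The walls impose strain ε = −(-6.665)/9280 = 7.1820e-04; σ = Eε = 106000 · 7.1820e-04 = 76.13 MPa.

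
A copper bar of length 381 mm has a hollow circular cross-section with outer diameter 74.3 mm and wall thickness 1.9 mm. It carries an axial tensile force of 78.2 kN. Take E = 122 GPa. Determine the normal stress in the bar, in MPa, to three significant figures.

181 MPa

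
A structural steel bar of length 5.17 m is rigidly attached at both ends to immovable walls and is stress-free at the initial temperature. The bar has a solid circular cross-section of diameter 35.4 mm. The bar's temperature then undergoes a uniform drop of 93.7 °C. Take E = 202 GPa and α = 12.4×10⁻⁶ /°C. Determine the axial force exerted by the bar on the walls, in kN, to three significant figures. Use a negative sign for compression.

Free thermal expansion αLΔT = 12.4e-6 · 5170 · -93.7 = -6.007 mm.
The walls impose strain ε = −(-6.007)/5170 = 1.1619e-03; σ = Eε = 202000 · 1.1619e-03 = 234.7 MPa.
Wall reaction R = σ·A = 234.7·984.2 = 231000 N = 231 kN.

231 kN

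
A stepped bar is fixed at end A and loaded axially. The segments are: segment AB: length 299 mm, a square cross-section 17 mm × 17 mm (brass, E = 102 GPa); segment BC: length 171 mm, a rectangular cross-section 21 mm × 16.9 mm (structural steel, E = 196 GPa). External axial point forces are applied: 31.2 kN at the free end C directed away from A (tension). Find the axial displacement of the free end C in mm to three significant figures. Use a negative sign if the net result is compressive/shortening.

0.393 mm

Internal axial forces (sectioning from the free end, tension +): N_BC = 31.2 kN, N_AB = 31.2 kN.
A_AB = 289 mm².
A_BC = 354.9 mm².
δ_AB = 31200·299/(289·102000) = 0.3165 mm
δ_BC = 31200·171/(354.9·196000) = 0.0767 mm
δ = Σδ_i = 0.3932 mm.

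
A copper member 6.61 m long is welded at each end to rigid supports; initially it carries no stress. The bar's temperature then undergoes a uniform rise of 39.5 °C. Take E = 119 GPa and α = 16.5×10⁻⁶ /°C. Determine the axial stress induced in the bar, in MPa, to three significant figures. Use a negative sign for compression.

Free thermal expansion αLΔT = 16.5e-6 · 6610 · 39.5 = 4.308 mm.
The walls impose strain ε = −(4.308)/6610 = -6.5175e-04; σ = Eε = 119000 · -6.5175e-04 = -77.56 MPa.

-77.6 MPa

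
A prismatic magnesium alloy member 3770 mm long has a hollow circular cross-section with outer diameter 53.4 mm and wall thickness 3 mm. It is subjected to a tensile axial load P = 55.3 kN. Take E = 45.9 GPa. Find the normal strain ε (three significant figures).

0.00254

A = 475 mm².
σ = N/A = 116.4 MPa; ε = σ/E = 116.4/45900 = 2.536e-03.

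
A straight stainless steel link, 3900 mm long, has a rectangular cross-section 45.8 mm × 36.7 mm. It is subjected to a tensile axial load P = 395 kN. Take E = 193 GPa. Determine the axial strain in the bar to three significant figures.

A = 1681 mm².
σ = N/A = 235 MPa; ε = σ/E = 235/193000 = 1.218e-03.

0.00122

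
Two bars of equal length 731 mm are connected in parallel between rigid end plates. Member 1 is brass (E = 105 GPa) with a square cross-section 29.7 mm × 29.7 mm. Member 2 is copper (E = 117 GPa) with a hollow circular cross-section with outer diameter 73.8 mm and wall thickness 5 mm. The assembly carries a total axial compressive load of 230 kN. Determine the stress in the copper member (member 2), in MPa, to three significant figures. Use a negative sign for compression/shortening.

-123 MPa

A_1 = 882.1 mm².
A_2 = 1081 mm².
Equal strain + equilibrium ⇒ each member carries load in proportion to AE: A₁E₁ = 92620000 N, A₂E₂ = 126400000 N, ΣAE = 219100000 N.
σ₂ = P·E₂/ΣAE = -230000·117000/219100000 = -122.8 MPa.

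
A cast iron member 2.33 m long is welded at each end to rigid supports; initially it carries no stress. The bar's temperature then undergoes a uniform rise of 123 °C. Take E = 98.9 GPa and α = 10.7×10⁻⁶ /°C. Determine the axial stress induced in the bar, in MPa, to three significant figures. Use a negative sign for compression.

Free thermal expansion αLΔT = 10.7e-6 · 2330 · 123 = 3.067 mm.
The walls impose strain ε = −(3.067)/2330 = -1.3161e-03; σ = Eε = 98900 · -1.3161e-03 = -130.2 MPa.

-130 MPa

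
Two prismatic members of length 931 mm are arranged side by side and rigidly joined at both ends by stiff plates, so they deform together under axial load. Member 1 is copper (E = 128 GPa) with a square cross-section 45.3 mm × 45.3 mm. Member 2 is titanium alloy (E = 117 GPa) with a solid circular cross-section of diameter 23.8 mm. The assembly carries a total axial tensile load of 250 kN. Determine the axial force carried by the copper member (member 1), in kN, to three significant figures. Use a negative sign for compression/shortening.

209 kN

A_1 = 2052 mm².
A_2 = 444.9 mm².
Equal strain + equilibrium ⇒ each member carries load in proportion to AE: A₁E₁ = 262700000 N, A₂E₂ = 52050000 N, ΣAE = 314700000 N.
F₁ = P·A₁E₁/ΣAE = 250000·262700000/314700000 = 208700 N.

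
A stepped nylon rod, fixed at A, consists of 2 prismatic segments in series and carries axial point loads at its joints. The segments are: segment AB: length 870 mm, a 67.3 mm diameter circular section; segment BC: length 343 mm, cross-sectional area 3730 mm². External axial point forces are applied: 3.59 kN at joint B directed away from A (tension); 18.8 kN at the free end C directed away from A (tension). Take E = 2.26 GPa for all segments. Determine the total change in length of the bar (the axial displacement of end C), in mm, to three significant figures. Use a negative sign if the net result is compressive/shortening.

Internal axial forces (sectioning from the free end, tension +): N_BC = 18.8 kN, N_AB = 22.39 kN.
A_AB = 3557 mm².
δ_AB = 22390·870/(3557·2260) = 2.423 mm
δ_BC = 18800·343/(3730·2260) = 0.765 mm
δ = Σδ_i = 3.188 mm.

3.19 mm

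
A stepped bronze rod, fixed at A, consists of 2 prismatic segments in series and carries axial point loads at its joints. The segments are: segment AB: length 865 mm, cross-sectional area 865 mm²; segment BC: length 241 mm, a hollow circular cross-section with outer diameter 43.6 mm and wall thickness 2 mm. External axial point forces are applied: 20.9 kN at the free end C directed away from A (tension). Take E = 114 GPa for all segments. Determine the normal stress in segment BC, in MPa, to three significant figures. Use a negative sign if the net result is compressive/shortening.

80.0 MPa

Internal axial forces (sectioning from the free end, tension +): N_BC = 20.9 kN, N_AB = 20.9 kN.
A_BC = 261.4 mm².
σ_BC = N_BC/A_BC = 20900/261.4 = 79.96 MPa.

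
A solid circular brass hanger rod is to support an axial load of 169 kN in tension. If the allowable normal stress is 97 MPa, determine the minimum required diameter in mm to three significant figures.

Required area A ≥ P/σ_allow = 169000/97 = 1742 mm².
For a solid circular section, d ≥ √(4A/π) = 47.1 mm.

47.1 mm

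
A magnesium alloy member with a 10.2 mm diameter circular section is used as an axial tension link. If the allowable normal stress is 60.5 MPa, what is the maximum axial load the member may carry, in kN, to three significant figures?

4.94 kN

A = 81.71 mm².
P_max = σ_allow · A = 60.5 · 81.71 = 4944 N = 4.944 kN.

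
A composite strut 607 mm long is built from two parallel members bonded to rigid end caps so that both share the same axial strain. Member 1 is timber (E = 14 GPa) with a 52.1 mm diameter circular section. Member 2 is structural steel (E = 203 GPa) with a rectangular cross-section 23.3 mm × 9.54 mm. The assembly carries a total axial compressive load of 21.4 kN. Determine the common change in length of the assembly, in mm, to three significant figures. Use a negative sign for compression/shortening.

A_1 = 2132 mm².
A_2 = 222.3 mm².
Equal strain + equilibrium ⇒ each member carries load in proportion to AE: A₁E₁ = 29850000 N, A₂E₂ = 45120000 N, ΣAE = 74970000 N.
δ = PL/ΣAE = -21400·607/74970000 = -0.1733 mm.

-0.173 mm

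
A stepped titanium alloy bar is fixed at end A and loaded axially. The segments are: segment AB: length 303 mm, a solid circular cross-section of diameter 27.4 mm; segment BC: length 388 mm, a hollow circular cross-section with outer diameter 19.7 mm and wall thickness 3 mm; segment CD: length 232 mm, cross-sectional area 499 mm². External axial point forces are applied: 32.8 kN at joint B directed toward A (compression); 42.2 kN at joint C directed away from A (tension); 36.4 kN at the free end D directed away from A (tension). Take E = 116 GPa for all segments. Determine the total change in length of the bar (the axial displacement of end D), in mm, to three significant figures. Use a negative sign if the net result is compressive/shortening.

2.02 mm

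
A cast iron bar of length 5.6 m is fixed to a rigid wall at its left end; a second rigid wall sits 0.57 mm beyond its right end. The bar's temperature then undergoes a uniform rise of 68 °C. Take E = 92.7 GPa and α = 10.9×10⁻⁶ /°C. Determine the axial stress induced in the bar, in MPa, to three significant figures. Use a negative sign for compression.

Free thermal expansion αLΔT = 10.9e-6 · 5600 · 68 = 4.151 mm.
The walls engage after the gap closes; constrained expansion = 4.151 − 0.57 = 3.581 mm.
The walls impose strain ε = −(3.581)/5600 = -6.3941e-04; σ = Eε = 92700 · -6.3941e-04 = -59.27 MPa.

-59.3 MPa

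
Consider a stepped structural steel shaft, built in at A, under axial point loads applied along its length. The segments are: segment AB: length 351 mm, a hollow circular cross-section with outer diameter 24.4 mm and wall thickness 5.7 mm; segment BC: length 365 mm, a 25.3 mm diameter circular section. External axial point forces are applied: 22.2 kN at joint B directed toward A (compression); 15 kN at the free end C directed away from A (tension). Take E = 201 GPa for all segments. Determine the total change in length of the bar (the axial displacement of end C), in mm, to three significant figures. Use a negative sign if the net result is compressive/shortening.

0.0166 mm

Internal axial forces (sectioning from the free end, tension +): N_BC = 15 kN, N_AB = -7.2 kN.
A_AB = 334.9 mm².
A_BC = 502.7 mm².
δ_AB = -7200·351/(334.9·201000) = -0.03755 mm
δ_BC = 15000·365/(502.7·201000) = 0.05418 mm
δ = Σδ_i = 0.01664 mm.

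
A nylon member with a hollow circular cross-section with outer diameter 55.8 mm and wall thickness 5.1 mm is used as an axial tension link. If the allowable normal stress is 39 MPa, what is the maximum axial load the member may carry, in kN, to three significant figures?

31.7 kN

A = 812.3 mm².
P_max = σ_allow · A = 39 · 812.3 = 31680 N = 31.68 kN.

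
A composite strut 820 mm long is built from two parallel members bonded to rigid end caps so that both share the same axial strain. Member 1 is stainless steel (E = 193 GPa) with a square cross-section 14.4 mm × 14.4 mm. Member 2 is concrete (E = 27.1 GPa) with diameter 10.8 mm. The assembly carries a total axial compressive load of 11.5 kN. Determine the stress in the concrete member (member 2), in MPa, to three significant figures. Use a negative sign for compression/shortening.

-7.33 MPa

A_1 = 207.4 mm².
A_2 = 91.61 mm².
Equal strain + equilibrium ⇒ each member carries load in proportion to AE: A₁E₁ = 40020000 N, A₂E₂ = 2483000 N, ΣAE = 42500000 N.
σ₂ = P·E₂/ΣAE = -11500·27100/42500000 = -7.332 MPa.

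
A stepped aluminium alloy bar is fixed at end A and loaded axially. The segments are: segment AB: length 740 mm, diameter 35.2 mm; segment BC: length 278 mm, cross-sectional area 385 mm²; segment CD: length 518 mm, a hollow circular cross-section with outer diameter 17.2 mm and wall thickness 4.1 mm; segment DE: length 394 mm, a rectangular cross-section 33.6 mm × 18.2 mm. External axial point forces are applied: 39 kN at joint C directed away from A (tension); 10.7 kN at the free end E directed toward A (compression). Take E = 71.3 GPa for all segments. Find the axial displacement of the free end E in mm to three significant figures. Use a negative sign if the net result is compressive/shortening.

0.0310 mm

Internal axial forces (sectioning from the free end, tension +): N_DE = -10.7 kN, N_CD = -10.7 kN, N_BC = 28.3 kN, N_AB = 28.3 kN.
A_AB = 973.1 mm².
A_CD = 168.7 mm².
A_DE = 611.5 mm².
δ_AB = 28300·740/(973.1·71300) = 0.3018 mm
δ_BC = 28300·278/(385·71300) = 0.2866 mm
δ_CD = -10700·518/(168.7·71300) = -0.4607 mm
δ_DE = -10700·394/(611.5·71300) = -0.09669 mm
δ = Σδ_i = 0.03104 mm.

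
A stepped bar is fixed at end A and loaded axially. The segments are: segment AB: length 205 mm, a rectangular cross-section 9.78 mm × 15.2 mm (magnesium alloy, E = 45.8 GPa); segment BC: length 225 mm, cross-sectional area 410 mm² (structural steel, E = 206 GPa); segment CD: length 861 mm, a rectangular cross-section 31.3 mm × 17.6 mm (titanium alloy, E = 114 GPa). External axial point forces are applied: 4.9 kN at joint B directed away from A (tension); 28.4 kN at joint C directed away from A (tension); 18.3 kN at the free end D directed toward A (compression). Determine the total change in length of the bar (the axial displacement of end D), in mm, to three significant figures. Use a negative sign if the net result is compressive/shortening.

Internal axial forces (sectioning from the free end, tension +): N_CD = -18.3 kN, N_BC = 10.1 kN, N_AB = 15 kN.
A_AB = 148.7 mm².
A_CD = 550.9 mm².
δ_AB = 15000·205/(148.7·45800) = 0.4516 mm
δ_BC = 10100·225/(410·206000) = 0.02691 mm
δ_CD = -18300·861/(550.9·114000) = -0.2509 mm
δ = Σδ_i = 0.2277 mm.

0.228 mm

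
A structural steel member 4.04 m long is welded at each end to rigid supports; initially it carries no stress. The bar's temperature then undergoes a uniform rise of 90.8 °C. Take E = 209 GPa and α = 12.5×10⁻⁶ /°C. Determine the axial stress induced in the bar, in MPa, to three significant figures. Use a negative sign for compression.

-237 MPa

Free thermal expansion αLΔT = 12.5e-6 · 4040 · 90.8 = 4.585 mm.
The walls impose strain ε = −(4.585)/4040 = -1.1350e-03; σ = Eε = 209000 · -1.1350e-03 = -237.2 MPa.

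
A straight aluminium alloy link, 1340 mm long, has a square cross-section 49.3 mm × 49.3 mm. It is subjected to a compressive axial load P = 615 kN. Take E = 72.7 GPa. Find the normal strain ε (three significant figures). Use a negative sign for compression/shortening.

A = 2430 mm².
σ = N/A = -253 MPa; ε = σ/E = -253/72700 = -3.481e-03.

-0.00348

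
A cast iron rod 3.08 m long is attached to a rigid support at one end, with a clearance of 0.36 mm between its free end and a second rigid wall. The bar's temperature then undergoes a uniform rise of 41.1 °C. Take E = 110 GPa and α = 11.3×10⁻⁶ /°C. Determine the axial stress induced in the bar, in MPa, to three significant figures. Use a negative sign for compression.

-38.2 MPa

Free thermal expansion αLΔT = 11.3e-6 · 3080 · 41.1 = 1.43 mm.
The walls engage after the gap closes; constrained expansion = 1.43 − 0.36 = 1.07 mm.
The walls impose strain ε = −(1.07)/3080 = -3.4755e-04; σ = Eε = 110000 · -3.4755e-04 = -38.23 MPa.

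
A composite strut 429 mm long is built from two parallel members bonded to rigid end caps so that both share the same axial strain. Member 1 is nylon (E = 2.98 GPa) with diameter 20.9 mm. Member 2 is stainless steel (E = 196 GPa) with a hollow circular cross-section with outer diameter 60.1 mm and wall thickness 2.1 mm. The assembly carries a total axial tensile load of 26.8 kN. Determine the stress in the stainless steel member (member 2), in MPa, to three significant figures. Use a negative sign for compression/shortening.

69.1 MPa

A_1 = 343.1 mm².
A_2 = 382.6 mm².
Equal strain + equilibrium ⇒ each member carries load in proportion to AE: A₁E₁ = 1022000 N, A₂E₂ = 75000000 N, ΣAE = 76020000 N.
σ₂ = P·E₂/ΣAE = 26800·196000/76020000 = 69.1 MPa.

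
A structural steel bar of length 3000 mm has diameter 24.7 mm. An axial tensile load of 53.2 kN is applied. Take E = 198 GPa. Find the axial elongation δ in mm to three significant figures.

A = 479.2 mm².
δ_mech = NL/(AE) = 53200·3000/(479.2·198000) = 1.682 mm.

1.68 mm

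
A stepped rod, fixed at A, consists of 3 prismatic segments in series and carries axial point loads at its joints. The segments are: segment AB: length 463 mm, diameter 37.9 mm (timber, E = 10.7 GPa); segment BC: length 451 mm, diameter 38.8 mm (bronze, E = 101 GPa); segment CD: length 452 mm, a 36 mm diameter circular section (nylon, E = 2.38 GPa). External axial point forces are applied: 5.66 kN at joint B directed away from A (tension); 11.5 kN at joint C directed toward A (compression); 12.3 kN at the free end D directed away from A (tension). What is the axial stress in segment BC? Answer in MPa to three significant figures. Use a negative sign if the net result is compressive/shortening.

Internal axial forces (sectioning from the free end, tension +): N_CD = 12.3 kN, N_BC = 0.8 kN, N_AB = 6.46 kN.
A_BC = 1182 mm².
σ_BC = N_BC/A_BC = 800/1182 = 0.6766 MPa.

0.677 MPa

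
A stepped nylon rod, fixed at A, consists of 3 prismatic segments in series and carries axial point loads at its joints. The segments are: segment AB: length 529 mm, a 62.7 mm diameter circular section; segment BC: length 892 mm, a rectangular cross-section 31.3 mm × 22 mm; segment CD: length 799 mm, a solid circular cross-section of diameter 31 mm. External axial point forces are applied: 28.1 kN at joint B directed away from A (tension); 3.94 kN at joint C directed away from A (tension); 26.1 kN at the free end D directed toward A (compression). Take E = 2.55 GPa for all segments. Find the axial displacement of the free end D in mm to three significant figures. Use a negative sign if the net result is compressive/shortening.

Internal axial forces (sectioning from the free end, tension +): N_CD = -26.1 kN, N_BC = -22.16 kN, N_AB = 5.94 kN.
A_AB = 3088 mm².
A_BC = 688.6 mm².
A_CD = 754.8 mm².
δ_AB = 5940·529/(3088·2550) = 0.3991 mm
δ_BC = -22160·892/(688.6·2550) = -11.26 mm
δ_CD = -26100·799/(754.8·2550) = -10.84 mm
δ = Σδ_i = -21.69 mm.

-21.7 mm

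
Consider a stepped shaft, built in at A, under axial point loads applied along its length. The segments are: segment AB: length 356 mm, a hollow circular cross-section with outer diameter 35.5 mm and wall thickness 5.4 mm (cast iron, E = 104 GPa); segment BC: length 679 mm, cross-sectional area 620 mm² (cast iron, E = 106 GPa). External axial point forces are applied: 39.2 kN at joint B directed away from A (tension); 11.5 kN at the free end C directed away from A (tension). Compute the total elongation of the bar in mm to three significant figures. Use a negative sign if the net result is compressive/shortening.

0.459 mm

Internal axial forces (sectioning from the free end, tension +): N_BC = 11.5 kN, N_AB = 50.7 kN.
A_AB = 510.6 mm².
δ_AB = 50700·356/(510.6·104000) = 0.3399 mm
δ_BC = 11500·679/(620·106000) = 0.1188 mm
δ = Σδ_i = 0.4587 mm.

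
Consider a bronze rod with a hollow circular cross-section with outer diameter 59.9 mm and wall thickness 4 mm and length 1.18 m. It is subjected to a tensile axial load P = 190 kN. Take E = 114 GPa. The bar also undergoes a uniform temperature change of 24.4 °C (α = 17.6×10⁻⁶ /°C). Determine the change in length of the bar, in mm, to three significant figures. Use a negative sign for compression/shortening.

A = 702.5 mm².
δ_mech = NL/(AE) = 190000·1180/(702.5·114000) = 2.8 mm.
δ_thermal = αLΔT = 17.6e-6·1180·24.4 = 0.5067 mm.
δ = δ_mech + δ_thermal = 3.306 mm.

3.31 mm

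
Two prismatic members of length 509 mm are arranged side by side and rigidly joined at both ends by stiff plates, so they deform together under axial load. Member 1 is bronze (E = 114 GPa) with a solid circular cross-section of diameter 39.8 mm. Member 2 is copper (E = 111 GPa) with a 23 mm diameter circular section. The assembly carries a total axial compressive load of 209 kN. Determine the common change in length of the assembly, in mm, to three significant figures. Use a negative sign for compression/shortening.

-0.566 mm

A_1 = 1244 mm².
A_2 = 415.5 mm².
Equal strain + equilibrium ⇒ each member carries load in proportion to AE: A₁E₁ = 141800000 N, A₂E₂ = 46120000 N, ΣAE = 187900000 N.
δ = PL/ΣAE = -209000·509/187900000 = -0.566 mm.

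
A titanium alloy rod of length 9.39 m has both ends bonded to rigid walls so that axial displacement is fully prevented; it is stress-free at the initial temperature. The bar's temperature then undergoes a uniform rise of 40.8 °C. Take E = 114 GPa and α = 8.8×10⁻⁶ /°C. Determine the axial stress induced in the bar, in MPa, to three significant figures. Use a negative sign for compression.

Free thermal expansion αLΔT = 8.8e-6 · 9390 · 40.8 = 3.371 mm.
The walls impose strain ε = −(3.371)/9390 = -3.5904e-04; σ = Eε = 114000 · -3.5904e-04 = -40.93 MPa.

-40.9 MPa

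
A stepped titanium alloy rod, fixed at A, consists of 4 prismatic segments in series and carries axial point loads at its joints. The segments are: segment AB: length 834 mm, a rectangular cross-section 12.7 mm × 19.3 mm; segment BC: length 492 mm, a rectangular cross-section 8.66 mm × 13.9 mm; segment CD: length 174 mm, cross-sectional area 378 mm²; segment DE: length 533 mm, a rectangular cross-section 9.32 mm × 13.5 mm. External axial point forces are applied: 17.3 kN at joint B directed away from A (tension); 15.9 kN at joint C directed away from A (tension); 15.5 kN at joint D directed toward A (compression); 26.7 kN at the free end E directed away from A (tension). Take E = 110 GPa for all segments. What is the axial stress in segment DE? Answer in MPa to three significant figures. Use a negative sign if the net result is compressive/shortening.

212 MPa

Internal axial forces (sectioning from the free end, tension +): N_DE = 26.7 kN, N_CD = 11.2 kN, N_BC = 27.1 kN, N_AB = 44.4 kN.
A_DE = 125.8 mm².
σ_DE = N_DE/A_DE = 26700/125.8 = 212.2 MPa.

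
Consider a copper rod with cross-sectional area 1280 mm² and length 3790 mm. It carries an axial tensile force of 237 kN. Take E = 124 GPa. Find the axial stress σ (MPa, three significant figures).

σ = N/A = 237000/1280 = 185.2 MPa.

185 MPa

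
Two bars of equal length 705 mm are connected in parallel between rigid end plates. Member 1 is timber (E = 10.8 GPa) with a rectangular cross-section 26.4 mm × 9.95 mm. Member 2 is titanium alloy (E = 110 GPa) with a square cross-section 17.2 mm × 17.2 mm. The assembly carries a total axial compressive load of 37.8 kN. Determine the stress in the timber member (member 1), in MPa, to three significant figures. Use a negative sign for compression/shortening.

-11.5 MPa

A_1 = 262.7 mm².
A_2 = 295.8 mm².
Equal strain + equilibrium ⇒ each member carries load in proportion to AE: A₁E₁ = 2837000 N, A₂E₂ = 32540000 N, ΣAE = 35380000 N.
σ₁ = P·E₁/ΣAE = -37800·10800/35380000 = -11.54 MPa.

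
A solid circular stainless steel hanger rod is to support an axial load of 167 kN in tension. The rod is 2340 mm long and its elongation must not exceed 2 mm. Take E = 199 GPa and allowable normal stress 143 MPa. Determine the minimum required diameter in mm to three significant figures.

38.6 mm

Required area A ≥ P/σ_allow = 167000/143 = 1168 mm².
For a solid circular section, d ≥ √(4A/π) = 38.56 mm.
Elongation limit: A ≥ PL/(Eδ_allow) = 167000·2340/(199000·2) = 981.9 mm² ⇒ d ≥ 35.36 mm.
The stress limit governs.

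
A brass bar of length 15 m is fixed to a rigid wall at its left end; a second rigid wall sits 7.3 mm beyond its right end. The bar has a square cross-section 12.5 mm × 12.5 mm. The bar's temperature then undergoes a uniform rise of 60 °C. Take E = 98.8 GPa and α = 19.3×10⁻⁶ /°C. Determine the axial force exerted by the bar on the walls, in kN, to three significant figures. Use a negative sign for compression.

Free thermal expansion αLΔT = 19.3e-6 · 15000 · 60 = 17.37 mm.
The walls engage after the gap closes; constrained expansion = 17.37 − 7.3 = 10.07 mm.
The walls impose strain ε = −(10.07)/15000 = -6.7133e-04; σ = Eε = 98800 · -6.7133e-04 = -66.33 MPa.
Wall reaction R = σ·A = -66.33·156.2 = -10360 N = -10.36 kN.

-10.4 kN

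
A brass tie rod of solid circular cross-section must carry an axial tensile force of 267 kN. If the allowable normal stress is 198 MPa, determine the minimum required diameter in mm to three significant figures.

41.4 mm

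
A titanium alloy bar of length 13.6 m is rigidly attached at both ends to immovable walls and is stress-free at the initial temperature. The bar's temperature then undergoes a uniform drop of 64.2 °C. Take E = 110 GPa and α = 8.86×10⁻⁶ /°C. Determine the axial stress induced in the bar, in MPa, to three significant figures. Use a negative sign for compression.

62.6 MPa

Free thermal expansion αLΔT = 8.86e-6 · 13600 · -64.2 = -7.736 mm.
The walls impose strain ε = −(-7.736)/13600 = 5.6881e-04; σ = Eε = 110000 · 5.6881e-04 = 62.57 MPa.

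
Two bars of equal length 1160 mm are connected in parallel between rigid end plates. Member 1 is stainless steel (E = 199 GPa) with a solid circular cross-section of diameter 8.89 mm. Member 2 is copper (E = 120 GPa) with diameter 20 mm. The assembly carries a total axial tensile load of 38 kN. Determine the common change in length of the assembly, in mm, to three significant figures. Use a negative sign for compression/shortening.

A_1 = 62.07 mm².
A_2 = 314.2 mm².
Equal strain + equilibrium ⇒ each member carries load in proportion to AE: A₁E₁ = 12350000 N, A₂E₂ = 37700000 N, ΣAE = 50050000 N.
δ = PL/ΣAE = 38000·1160/50050000 = 0.8807 mm.

0.881 mm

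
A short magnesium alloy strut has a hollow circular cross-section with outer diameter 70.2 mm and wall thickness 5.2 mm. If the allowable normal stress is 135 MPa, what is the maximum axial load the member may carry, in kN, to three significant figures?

A = 1062 mm².
P_max = σ_allow · A = 135 · 1062 = 143400 N = 143.4 kN.

143 kN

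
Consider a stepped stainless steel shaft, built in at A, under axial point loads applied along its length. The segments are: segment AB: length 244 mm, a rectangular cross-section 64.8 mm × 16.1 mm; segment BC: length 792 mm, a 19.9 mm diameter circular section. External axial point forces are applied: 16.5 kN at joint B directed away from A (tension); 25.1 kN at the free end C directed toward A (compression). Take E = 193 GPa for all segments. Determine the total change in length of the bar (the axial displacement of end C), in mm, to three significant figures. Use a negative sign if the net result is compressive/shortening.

Internal axial forces (sectioning from the free end, tension +): N_BC = -25.1 kN, N_AB = -8.6 kN.
A_AB = 1043 mm².
A_BC = 311 mm².
δ_AB = -8600·244/(1043·193000) = -0.01042 mm
δ_BC = -25100·792/(311·193000) = -0.3312 mm
δ = Σδ_i = -0.3416 mm.

-0.342 mm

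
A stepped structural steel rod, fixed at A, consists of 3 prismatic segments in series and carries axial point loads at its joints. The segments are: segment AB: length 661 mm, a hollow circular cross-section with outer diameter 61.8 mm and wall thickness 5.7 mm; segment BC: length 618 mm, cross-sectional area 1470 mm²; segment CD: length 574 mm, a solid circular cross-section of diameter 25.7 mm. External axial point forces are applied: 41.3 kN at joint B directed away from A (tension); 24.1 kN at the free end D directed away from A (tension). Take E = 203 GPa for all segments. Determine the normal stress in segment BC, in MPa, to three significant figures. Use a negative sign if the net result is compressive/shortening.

Internal axial forces (sectioning from the free end, tension +): N_CD = 24.1 kN, N_BC = 24.1 kN, N_AB = 65.4 kN.
σ_BC = N_BC/A_BC = 24100/1470 = 16.39 MPa.

16.4 MPa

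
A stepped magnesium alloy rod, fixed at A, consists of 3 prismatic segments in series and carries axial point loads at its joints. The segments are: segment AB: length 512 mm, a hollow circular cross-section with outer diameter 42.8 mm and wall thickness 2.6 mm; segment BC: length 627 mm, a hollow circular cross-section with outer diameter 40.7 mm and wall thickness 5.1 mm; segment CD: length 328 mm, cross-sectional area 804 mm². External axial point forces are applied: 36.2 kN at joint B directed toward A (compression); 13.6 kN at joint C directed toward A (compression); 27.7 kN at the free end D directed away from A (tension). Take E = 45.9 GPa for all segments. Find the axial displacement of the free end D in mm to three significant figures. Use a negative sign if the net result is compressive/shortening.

-0.167 mm

Internal axial forces (sectioning from the free end, tension +): N_CD = 27.7 kN, N_BC = 14.1 kN, N_AB = -22.1 kN.
A_AB = 328.4 mm².
A_BC = 570.4 mm².
δ_AB = -22100·512/(328.4·45900) = -0.7508 mm
δ_BC = 14100·627/(570.4·45900) = 0.3377 mm
δ_CD = 27700·328/(804·45900) = 0.2462 mm
δ = Σδ_i = -0.1669 mm.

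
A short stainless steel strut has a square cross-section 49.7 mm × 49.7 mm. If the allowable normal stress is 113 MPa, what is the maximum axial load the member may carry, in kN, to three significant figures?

A = 2470 mm².
P_max = σ_allow · A = 113 · 2470 = 279100 N = 279.1 kN.

279 kN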